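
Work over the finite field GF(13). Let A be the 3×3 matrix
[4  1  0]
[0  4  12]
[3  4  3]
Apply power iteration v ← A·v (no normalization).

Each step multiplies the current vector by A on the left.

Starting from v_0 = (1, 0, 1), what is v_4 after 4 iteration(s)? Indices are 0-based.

v_4 = (4, 4, 5)

v_0 = (1, 0, 1).
v_1 = A·v_0 = (4, 12, 6).
v_2 = A·v_1 = (2, 3, 0).
v_3 = A·v_2 = (11, 12, 5).
v_4 = A·v_3 = (4, 4, 5).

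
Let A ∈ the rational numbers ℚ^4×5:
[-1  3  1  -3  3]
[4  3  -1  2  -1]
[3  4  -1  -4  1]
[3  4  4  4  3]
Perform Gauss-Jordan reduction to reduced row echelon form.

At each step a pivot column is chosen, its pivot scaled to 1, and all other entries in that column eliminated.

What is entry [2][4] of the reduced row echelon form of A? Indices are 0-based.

pivot(0,0)=-1: scale R0 → (1, -3, -1, 3, -3)
  clear (1,0): R1 −= (4)R0 → (0, 15, 3, -10, 11)
  clear (2,0): R2 −= (3)R0 → (0, 13, 2, -13, 10)
  clear (3,0): R3 −= (3)R0 → (0, 13, 7, -5, 12)
pivot(1,1)=15: scale R1 → (0, 1, 1/5, -2/3, 11/15)
  clear (0,1): R0 −= (-3)R1 → (1, 0, -2/5, 1, -4/5)
  clear (2,1): R2 −= (13)R1 → (0, 0, -3/5, -13/3, 7/15)
  clear (3,1): R3 −= (13)R1 → (0, 0, 22/5, 11/3, 37/15)
pivot(2,2)=-3/5: scale R2 → (0, 0, 1, 65/9, -7/9)
  clear (0,2): R0 −= (-2/5)R2 → (1, 0, 0, 35/9, -10/9)
  clear (1,2): R1 −= (1/5)R2 → (0, 1, 0, -19/9, 8/9)
  clear (3,2): R3 −= (22/5)R2 → (0, 0, 0, -253/9, 53/9)
pivot(3,3)=-253/9: scale R3 → (0, 0, 0, 1, -53/253)
  clear (0,3): R0 −= (35/9)R3 → (1, 0, 0, 0, -75/253)
  clear (1,3): R1 −= (-19/9)R3 → (0, 1, 0, 0, 113/253)
  clear (2,3): R2 −= (65/9)R3 → (0, 0, 1, 0, 186/253)

M[2][4] = 186/253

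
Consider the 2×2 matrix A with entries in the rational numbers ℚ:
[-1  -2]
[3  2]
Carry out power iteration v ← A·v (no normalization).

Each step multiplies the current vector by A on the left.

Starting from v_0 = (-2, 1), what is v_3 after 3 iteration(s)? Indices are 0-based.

v_3 = (8, 8)

v_0 = (-2, 1).
v_1 = A·v_0 = (0, -4).
v_2 = A·v_1 = (8, -8).
v_3 = A·v_2 = (8, 8).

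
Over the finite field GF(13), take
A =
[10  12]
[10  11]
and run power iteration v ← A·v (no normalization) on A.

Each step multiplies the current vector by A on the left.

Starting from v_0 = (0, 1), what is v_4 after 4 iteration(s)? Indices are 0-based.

v_0 = (0, 1).
v_1 = A·v_0 = (12, 11).
v_2 = A·v_1 = (5, 7).
v_3 = A·v_2 = (4, 10).
v_4 = A·v_3 = (4, 7).

v_4 = (4, 7)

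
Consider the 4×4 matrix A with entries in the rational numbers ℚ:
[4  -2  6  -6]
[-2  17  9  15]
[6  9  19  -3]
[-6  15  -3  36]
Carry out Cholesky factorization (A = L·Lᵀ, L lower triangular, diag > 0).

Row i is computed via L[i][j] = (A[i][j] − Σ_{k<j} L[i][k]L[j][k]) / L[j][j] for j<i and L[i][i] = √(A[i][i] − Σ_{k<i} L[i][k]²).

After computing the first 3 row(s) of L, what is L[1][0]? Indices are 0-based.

L[1][0] = -1

Step 1: L[0][0] = √(4) = 2.
  L[1][0] = (-2) / L[0][0] = -1.
Step 2: L[1][1] = √(16) = 4.
  L[2][0] = (6) / L[0][0] = 3.
  L[2][1] = (12) / L[1][1] = 3.
Step 3: L[2][2] = √(1) = 1.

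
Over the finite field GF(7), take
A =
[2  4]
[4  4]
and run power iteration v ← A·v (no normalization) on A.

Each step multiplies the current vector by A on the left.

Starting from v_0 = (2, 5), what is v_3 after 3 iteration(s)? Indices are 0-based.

v_3 = (4, 2)

v_0 = (2, 5).
v_1 = A·v_0 = (3, 0).
v_2 = A·v_1 = (6, 5).
v_3 = A·v_2 = (4, 2).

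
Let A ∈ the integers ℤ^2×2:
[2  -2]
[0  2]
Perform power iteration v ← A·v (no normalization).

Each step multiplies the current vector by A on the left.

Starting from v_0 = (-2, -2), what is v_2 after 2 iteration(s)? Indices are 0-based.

v_2 = (8, -8)

v_0 = (-2, -2).
v_1 = A·v_0 = (0, -4).
v_2 = A·v_1 = (8, -8).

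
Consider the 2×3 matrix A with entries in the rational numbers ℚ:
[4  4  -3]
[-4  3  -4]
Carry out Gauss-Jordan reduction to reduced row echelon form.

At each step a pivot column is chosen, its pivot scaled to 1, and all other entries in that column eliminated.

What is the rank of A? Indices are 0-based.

rank = 2

[1] R0 /= 4  ⇒  (1, 1, -3/4)
     R1 -= -4·R0  ⇒  (0, 7, -7)
[2] R1 /= 7  ⇒  (0, 1, -1)
     R0 -= 1·R1  ⇒  (1, 0, 1/4)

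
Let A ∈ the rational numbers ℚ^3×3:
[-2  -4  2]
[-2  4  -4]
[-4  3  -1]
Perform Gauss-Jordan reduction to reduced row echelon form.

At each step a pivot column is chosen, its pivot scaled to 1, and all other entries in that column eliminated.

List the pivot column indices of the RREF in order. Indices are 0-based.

[1] R0 /= -2  ⇒  (1, 2, -1)
     R1 -= -2·R0  ⇒  (0, 8, -6)
     R2 -= -4·R0  ⇒  (0, 11, -5)
[2] R1 /= 8  ⇒  (0, 1, -3/4)
     R0 -= 2·R1  ⇒  (1, 0, 1/2)
     R2 -= 11·R1  ⇒  (0, 0, 13/4)
[3] R2 /= 13/4  ⇒  (0, 0, 1)
     R0 -= 1/2·R2  ⇒  (1, 0, 0)
     R1 -= -3/4·R2  ⇒  (0, 1, 0)

pivot columns: 0, 1, 2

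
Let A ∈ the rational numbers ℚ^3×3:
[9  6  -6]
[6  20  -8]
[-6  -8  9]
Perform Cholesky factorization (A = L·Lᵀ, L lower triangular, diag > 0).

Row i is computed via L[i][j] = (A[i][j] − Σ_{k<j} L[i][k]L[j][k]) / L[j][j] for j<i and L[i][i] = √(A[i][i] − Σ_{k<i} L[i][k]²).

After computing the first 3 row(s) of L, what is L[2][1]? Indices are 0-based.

Step 1: L[0][0] = √(9) = 3.
  L[1][0] = (6) / L[0][0] = 2.
Step 2: L[1][1] = √(16) = 4.
  L[2][0] = (-6) / L[0][0] = -2.
  L[2][1] = (-4) / L[1][1] = -1.
Step 3: L[2][2] = √(4) = 2.

L[2][1] = -1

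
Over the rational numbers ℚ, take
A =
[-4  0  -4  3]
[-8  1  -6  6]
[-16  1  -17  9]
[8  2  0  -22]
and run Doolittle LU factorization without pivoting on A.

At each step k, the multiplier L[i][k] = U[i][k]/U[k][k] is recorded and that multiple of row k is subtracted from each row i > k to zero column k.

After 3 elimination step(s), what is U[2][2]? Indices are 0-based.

[col 0] pivot -4
  R1 -= 2*R0 → (0, 1, 2, 0)  (L[1][0] := 2)
  R2 -= 4*R0 → (0, 1, -1, -3)  (L[2][0] := 4)
  R3 -= -2*R0 → (0, 2, -8, -16)  (L[3][0] := -2)
[col 1] pivot 1
  R2 -= 1*R1 → (0, 0, -3, -3)  (L[2][1] := 1)
  R3 -= 2*R1 → (0, 0, -12, -16)  (L[3][1] := 2)
[col 2] pivot -3
  R3 -= 4*R2 → (0, 0, 0, -4)  (L[3][2] := 4)

U[2][2] = -3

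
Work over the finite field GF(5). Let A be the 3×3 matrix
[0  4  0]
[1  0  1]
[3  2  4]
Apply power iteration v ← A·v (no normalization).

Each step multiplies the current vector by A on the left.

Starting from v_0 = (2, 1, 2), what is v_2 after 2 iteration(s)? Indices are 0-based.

v_0 = (2, 1, 2).
v_1 = A·v_0 = (4, 4, 1).
v_2 = A·v_1 = (1, 0, 4).

v_2 = (1, 0, 4)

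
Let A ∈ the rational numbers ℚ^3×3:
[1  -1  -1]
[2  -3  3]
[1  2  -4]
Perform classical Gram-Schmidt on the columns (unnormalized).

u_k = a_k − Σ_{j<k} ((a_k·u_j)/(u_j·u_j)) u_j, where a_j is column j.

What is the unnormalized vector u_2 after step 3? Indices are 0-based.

Step 1: u_0 = a_0 = (1, 2, 1).
Step 2: u_1 = a_1 − (-5/6)·u_0 = (-1/6, -4/3, 17/6).
Step 3: u_2 = a_2 − (1/6)·u_0 − (-91/59)·u_1 = (-84/59, 36/59, 12/59).

u_2 = (-84/59, 36/59, 12/59)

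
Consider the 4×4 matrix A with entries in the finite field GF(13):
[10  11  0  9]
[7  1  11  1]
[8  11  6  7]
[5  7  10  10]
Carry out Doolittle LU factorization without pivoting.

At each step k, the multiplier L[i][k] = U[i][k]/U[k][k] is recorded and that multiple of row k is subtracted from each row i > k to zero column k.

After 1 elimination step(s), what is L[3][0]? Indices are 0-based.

L[3][0] = 7

Step 1: pivot at (0,0) is 10.
  row1 ← row1 − (2)·row0  ⇒  L[1][0]=2, U row1=(0, 5, 11, 9)
  row2 ← row2 − (6)·row0  ⇒  L[2][0]=6, U row2=(0, 10, 6, 5)
  row3 ← row3 − (7)·row0  ⇒  L[3][0]=7, U row3=(0, 8, 10, 12)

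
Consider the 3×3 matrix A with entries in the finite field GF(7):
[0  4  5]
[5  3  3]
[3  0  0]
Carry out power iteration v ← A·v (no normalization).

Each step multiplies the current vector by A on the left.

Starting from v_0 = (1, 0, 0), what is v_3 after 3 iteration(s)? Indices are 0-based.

v_0 = (1, 0, 0).
v_1 = A·v_0 = (0, 5, 3).
v_2 = A·v_1 = (0, 3, 0).
v_3 = A·v_2 = (5, 2, 0).

v_3 = (5, 2, 0)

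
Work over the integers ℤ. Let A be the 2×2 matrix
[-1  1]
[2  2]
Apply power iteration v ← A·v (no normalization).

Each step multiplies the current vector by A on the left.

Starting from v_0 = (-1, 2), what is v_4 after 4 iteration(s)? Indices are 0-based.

v_0 = (-1, 2).
v_1 = A·v_0 = (3, 2).
v_2 = A·v_1 = (-1, 10).
v_3 = A·v_2 = (11, 18).
v_4 = A·v_3 = (7, 58).

v_4 = (7, 58)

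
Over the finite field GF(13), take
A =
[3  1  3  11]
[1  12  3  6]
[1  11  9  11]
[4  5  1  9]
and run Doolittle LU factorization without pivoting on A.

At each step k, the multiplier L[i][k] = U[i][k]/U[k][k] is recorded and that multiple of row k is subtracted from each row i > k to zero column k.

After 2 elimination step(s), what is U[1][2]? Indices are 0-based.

k=0: U[0][0]=3
  eliminate (1,0): mult=9, new row 1: (0, 3, 2, 11); set L[1][0]=9
  eliminate (2,0): mult=9, new row 2: (0, 2, 8, 3); set L[2][0]=9
  eliminate (3,0): mult=10, new row 3: (0, 8, 10, 3); set L[3][0]=10
k=1: U[1][1]=3
  eliminate (2,1): mult=5, new row 2: (0, 0, 11, 0); set L[2][1]=5
  eliminate (3,1): mult=7, new row 3: (0, 0, 9, 4); set L[3][1]=7

U[1][2] = 2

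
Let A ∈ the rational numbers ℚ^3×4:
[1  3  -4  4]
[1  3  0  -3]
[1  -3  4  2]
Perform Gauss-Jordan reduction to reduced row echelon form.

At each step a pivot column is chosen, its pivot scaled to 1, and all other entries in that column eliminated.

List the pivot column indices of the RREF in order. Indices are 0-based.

step 1: normalize row 0 (÷1) = (1, 3, -4, 4)
  row 1: subtract 1×row0 = (0, 0, 4, -7)
  row 2: subtract 1×row0 = (0, -6, 8, -2)
step 2: exchange rows 1,2
step 2: normalize row 1 (÷-6) = (0, 1, -4/3, 1/3)
  row 0: subtract 3×row1 = (1, 0, 0, 3)
step 3: normalize row 2 (÷4) = (0, 0, 1, -7/4)
  row 1: subtract -4/3×row2 = (0, 1, 0, -2)

pivot columns: 0, 1, 2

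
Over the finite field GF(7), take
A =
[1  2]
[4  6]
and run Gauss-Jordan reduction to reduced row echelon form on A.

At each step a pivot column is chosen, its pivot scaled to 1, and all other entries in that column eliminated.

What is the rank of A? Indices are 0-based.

pivot(0,0)=1: scale R0 → (1, 2)
  clear (1,0): R1 −= (4)R0 → (0, 5)
pivot(1,1)=5: scale R1 → (0, 1)
  clear (0,1): R0 −= (2)R1 → (1, 0)

rank = 2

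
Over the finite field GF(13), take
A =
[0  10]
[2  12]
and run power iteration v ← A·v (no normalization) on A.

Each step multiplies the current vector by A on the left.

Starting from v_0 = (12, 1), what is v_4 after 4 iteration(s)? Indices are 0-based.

v_0 = (12, 1).
v_1 = A·v_0 = (10, 10).
v_2 = A·v_1 = (9, 10).
v_3 = A·v_2 = (9, 8).
v_4 = A·v_3 = (2, 10).

v_4 = (2, 10)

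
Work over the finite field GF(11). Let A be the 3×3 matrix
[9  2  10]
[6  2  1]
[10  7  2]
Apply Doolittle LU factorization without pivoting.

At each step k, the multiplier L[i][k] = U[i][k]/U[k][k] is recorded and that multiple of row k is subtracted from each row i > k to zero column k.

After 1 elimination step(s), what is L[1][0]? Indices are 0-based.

L[1][0] = 8

Step 1: pivot at (0,0) is 9.
  row1 ← row1 − (8)·row0  ⇒  L[1][0]=8, U row1=(0, 8, 9)
  row2 ← row2 − (6)·row0  ⇒  L[2][0]=6, U row2=(0, 6, 8)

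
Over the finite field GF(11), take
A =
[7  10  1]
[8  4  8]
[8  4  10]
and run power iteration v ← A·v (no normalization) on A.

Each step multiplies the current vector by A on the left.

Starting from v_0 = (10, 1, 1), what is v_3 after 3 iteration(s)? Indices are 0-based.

v_0 = (10, 1, 1).
v_1 = A·v_0 = (4, 4, 6).
v_2 = A·v_1 = (8, 8, 9).
v_3 = A·v_2 = (2, 3, 10).

v_3 = (2, 3, 10)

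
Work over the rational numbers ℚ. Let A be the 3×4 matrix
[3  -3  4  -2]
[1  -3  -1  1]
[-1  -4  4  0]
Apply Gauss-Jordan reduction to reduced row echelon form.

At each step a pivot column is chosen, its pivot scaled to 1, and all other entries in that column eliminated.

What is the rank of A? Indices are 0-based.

[1] R0 /= 3  ⇒  (1, -1, 4/3, -2/3)
     R1 -= 1·R0  ⇒  (0, -2, -7/3, 5/3)
     R2 -= -1·R0  ⇒  (0, -5, 16/3, -2/3)
[2] R1 /= -2  ⇒  (0, 1, 7/6, -5/6)
     R0 -= -1·R1  ⇒  (1, 0, 5/2, -3/2)
     R2 -= -5·R1  ⇒  (0, 0, 67/6, -29/6)
[3] R2 /= 67/6  ⇒  (0, 0, 1, -29/67)
     R0 -= 5/2·R2  ⇒  (1, 0, 0, -28/67)
     R1 -= 7/6·R2  ⇒  (0, 1, 0, -22/67)

rank = 3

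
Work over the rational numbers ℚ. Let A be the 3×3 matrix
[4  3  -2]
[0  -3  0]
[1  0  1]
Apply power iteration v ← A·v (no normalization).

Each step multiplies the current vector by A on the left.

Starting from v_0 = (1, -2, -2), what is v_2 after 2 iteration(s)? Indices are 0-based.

v_2 = (28, -18, 1)

v_0 = (1, -2, -2).
v_1 = A·v_0 = (2, 6, -1).
v_2 = A·v_1 = (28, -18, 1).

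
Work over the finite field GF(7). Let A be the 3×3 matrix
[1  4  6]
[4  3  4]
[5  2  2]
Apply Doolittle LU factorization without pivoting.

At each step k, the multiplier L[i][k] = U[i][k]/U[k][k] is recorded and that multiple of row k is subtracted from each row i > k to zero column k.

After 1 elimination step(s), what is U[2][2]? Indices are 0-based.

U[2][2] = 0

k=0: U[0][0]=1
  eliminate (1,0): mult=4, new row 1: (0, 1, 1); set L[1][0]=4
  eliminate (2,0): mult=5, new row 2: (0, 3, 0); set L[2][0]=5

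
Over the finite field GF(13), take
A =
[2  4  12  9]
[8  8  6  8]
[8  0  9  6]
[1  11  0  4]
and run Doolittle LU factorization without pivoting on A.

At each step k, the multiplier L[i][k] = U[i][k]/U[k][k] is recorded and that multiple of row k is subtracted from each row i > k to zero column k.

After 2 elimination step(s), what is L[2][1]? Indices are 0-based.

L[2][1] = 2

k=0: U[0][0]=2
  eliminate (1,0): mult=4, new row 1: (0, 5, 10, 11); set L[1][0]=4
  eliminate (2,0): mult=4, new row 2: (0, 10, 0, 9); set L[2][0]=4
  eliminate (3,0): mult=7, new row 3: (0, 9, 7, 6); set L[3][0]=7
k=1: U[1][1]=5
  eliminate (2,1): mult=2, new row 2: (0, 0, 6, 0); set L[2][1]=2
  eliminate (3,1): mult=7, new row 3: (0, 0, 2, 7); set L[3][1]=7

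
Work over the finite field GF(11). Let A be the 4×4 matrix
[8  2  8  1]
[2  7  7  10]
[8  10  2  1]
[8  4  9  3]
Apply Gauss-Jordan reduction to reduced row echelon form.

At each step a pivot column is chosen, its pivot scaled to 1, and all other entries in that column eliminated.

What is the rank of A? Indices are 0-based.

rank = 4

[1] R0 /= 8  ⇒  (1, 3, 1, 7)
     R1 -= 2·R0  ⇒  (0, 1, 5, 7)
     R2 -= 8·R0  ⇒  (0, 8, 5, 0)
     R3 -= 8·R0  ⇒  (0, 2, 1, 2)
[2] R1 /= 1  ⇒  (0, 1, 5, 7)
     R0 -= 3·R1  ⇒  (1, 0, 8, 8)
     R2 -= 8·R1  ⇒  (0, 0, 9, 10)
     R3 -= 2·R1  ⇒  (0, 0, 2, 10)
[3] R2 /= 9  ⇒  (0, 0, 1, 6)
     R0 -= 8·R2  ⇒  (1, 0, 0, 4)
     R1 -= 5·R2  ⇒  (0, 1, 0, 10)
     R3 -= 2·R2  ⇒  (0, 0, 0, 9)
[4] R3 /= 9  ⇒  (0, 0, 0, 1)
     R0 -= 4·R3  ⇒  (1, 0, 0, 0)
     R1 -= 10·R3  ⇒  (0, 1, 0, 0)
     R2 -= 6·R3  ⇒  (0, 0, 1, 0)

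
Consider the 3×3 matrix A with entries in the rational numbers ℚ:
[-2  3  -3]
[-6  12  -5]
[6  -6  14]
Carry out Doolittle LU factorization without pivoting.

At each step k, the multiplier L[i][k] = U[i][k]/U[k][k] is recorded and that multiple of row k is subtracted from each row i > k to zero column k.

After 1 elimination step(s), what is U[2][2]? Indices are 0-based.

U[2][2] = 5

Step 1: pivot at (0,0) is -2.
  row1 ← row1 − (3)·row0  ⇒  L[1][0]=3, U row1=(0, 3, 4)
  row2 ← row2 − (-3)·row0  ⇒  L[2][0]=-3, U row2=(0, 3, 5)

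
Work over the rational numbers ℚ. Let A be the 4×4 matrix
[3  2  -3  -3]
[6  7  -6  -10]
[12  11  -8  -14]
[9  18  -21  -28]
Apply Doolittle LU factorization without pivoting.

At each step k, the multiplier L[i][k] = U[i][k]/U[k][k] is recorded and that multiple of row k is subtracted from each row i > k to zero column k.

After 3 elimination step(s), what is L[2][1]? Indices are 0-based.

L[2][1] = 1

k=0: U[0][0]=3
  eliminate (1,0): mult=2, new row 1: (0, 3, 0, -4); set L[1][0]=2
  eliminate (2,0): mult=4, new row 2: (0, 3, 4, -2); set L[2][0]=4
  eliminate (3,0): mult=3, new row 3: (0, 12, -12, -19); set L[3][0]=3
k=1: U[1][1]=3
  eliminate (2,1): mult=1, new row 2: (0, 0, 4, 2); set L[2][1]=1
  eliminate (3,1): mult=4, new row 3: (0, 0, -12, -3); set L[3][1]=4
k=2: U[2][2]=4
  eliminate (3,2): mult=-3, new row 3: (0, 0, 0, 3); set L[3][2]=-3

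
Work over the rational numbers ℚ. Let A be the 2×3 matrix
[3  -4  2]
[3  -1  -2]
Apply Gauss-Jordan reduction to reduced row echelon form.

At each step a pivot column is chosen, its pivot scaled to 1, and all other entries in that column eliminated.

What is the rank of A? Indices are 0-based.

[1] R0 /= 3  ⇒  (1, -4/3, 2/3)
     R1 -= 3·R0  ⇒  (0, 3, -4)
[2] R1 /= 3  ⇒  (0, 1, -4/3)
     R0 -= -4/3·R1  ⇒  (1, 0, -10/9)

rank = 2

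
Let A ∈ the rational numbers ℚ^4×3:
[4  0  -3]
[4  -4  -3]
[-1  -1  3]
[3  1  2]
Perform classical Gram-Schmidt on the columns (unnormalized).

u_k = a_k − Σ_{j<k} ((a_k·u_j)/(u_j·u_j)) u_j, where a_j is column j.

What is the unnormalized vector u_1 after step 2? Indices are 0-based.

Step 1: u_0 = a_0 = (4, 4, -1, 3).
Step 2: u_1 = a_1 − (-2/7)·u_0 = (8/7, -20/7, -9/7, 13/7).

u_1 = (8/7, -20/7, -9/7, 13/7)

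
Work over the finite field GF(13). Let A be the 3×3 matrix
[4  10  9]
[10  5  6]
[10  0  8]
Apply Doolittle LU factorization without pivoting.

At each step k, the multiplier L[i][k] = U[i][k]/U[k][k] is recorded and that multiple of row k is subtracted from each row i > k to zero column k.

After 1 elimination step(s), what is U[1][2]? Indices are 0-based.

U[1][2] = 3

[col 0] pivot 4
  R1 -= 9*R0 → (0, 6, 3)  (L[1][0] := 9)
  R2 -= 9*R0 → (0, 1, 5)  (L[2][0] := 9)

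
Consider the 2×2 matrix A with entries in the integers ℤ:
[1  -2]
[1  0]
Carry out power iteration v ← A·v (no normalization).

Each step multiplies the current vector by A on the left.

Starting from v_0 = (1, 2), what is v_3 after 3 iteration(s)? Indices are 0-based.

v_0 = (1, 2).
v_1 = A·v_0 = (-3, 1).
v_2 = A·v_1 = (-5, -3).
v_3 = A·v_2 = (1, -5).

v_3 = (1, -5)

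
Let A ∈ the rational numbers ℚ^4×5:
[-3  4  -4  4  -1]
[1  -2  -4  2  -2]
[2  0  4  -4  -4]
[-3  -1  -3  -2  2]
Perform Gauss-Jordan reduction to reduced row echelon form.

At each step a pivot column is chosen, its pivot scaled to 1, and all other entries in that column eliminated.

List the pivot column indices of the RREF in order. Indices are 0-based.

pivot(0,0)=-3: scale R0 → (1, -4/3, 4/3, -4/3, 1/3)
  clear (1,0): R1 −= (1)R0 → (0, -2/3, -16/3, 10/3, -7/3)
  clear (2,0): R2 −= (2)R0 → (0, 8/3, 4/3, -4/3, -14/3)
  clear (3,0): R3 −= (-3)R0 → (0, -5, 1, -6, 3)
pivot(1,1)=-2/3: scale R1 → (0, 1, 8, -5, 7/2)
  clear (0,1): R0 −= (-4/3)R1 → (1, 0, 12, -8, 5)
  clear (2,1): R2 −= (8/3)R1 → (0, 0, -20, 12, -14)
  clear (3,1): R3 −= (-5)R1 → (0, 0, 41, -31, 41/2)
pivot(2,2)=-20: scale R2 → (0, 0, 1, -3/5, 7/10)
  clear (0,2): R0 −= (12)R2 → (1, 0, 0, -4/5, -17/5)
  clear (1,2): R1 −= (8)R2 → (0, 1, 0, -1/5, -21/10)
  clear (3,2): R3 −= (41)R2 → (0, 0, 0, -32/5, -41/5)
pivot(3,3)=-32/5: scale R3 → (0, 0, 0, 1, 41/32)
  clear (0,3): R0 −= (-4/5)R3 → (1, 0, 0, 0, -19/8)
  clear (1,3): R1 −= (-1/5)R3 → (0, 1, 0, 0, -59/32)
  clear (2,3): R2 −= (-3/5)R3 → (0, 0, 1, 0, 47/32)

pivot columns: 0, 1, 2, 3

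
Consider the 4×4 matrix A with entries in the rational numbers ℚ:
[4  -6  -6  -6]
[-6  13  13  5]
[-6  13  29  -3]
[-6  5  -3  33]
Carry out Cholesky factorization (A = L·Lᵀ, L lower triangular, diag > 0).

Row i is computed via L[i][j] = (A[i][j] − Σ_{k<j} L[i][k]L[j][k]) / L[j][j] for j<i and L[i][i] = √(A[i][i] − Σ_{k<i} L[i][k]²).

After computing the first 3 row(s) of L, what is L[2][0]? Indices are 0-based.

L[2][0] = -3

Step 1: L[0][0] = √(4) = 2.
  L[1][0] = (-6) / L[0][0] = -3.
Step 2: L[1][1] = √(4) = 2.
  L[2][0] = (-6) / L[0][0] = -3.
  L[2][1] = (4) / L[1][1] = 2.
Step 3: L[2][2] = √(16) = 4.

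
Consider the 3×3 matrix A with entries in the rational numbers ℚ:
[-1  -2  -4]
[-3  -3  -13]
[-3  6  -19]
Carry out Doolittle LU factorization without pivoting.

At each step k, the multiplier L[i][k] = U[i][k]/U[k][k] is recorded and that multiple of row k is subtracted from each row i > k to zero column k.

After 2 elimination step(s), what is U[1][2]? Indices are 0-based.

U[1][2] = -1

[col 0] pivot -1
  R1 -= 3*R0 → (0, 3, -1)  (L[1][0] := 3)
  R2 -= 3*R0 → (0, 12, -7)  (L[2][0] := 3)
[col 1] pivot 3
  R2 -= 4*R1 → (0, 0, -3)  (L[2][1] := 4)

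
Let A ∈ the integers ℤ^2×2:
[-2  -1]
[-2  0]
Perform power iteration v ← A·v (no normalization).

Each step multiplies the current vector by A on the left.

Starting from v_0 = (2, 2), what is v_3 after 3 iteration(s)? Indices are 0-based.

v_0 = (2, 2).
v_1 = A·v_0 = (-6, -4).
v_2 = A·v_1 = (16, 12).
v_3 = A·v_2 = (-44, -32).

v_3 = (-44, -32)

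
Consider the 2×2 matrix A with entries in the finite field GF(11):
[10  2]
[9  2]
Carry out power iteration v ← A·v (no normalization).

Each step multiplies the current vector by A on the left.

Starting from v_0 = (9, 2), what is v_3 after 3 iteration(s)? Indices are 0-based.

v_0 = (9, 2).
v_1 = A·v_0 = (6, 8).
v_2 = A·v_1 = (10, 4).
v_3 = A·v_2 = (9, 10).

v_3 = (9, 10)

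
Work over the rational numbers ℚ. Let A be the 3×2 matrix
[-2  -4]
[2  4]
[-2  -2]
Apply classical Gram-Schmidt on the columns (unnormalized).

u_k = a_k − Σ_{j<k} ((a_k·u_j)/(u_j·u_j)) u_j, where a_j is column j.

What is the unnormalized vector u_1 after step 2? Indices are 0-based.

u_1 = (-2/3, 2/3, 4/3)

Step 1: u_0 = a_0 = (-2, 2, -2).
Step 2: u_1 = a_1 − (5/3)·u_0 = (-2/3, 2/3, 4/3).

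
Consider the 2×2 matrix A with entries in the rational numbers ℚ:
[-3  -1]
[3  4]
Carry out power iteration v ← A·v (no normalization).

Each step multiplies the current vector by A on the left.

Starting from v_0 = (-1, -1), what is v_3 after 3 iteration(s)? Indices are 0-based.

v_3 = (31, -79)

v_0 = (-1, -1).
v_1 = A·v_0 = (4, -7).
v_2 = A·v_1 = (-5, -16).
v_3 = A·v_2 = (31, -79).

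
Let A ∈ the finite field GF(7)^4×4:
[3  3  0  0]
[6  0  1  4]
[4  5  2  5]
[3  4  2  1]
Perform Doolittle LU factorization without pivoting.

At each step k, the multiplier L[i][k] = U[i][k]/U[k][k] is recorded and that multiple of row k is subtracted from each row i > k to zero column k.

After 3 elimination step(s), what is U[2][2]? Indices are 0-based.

U[2][2] = 1

Step 1: pivot at (0,0) is 3.
  row1 ← row1 − (2)·row0  ⇒  L[1][0]=2, U row1=(0, 1, 1, 4)
  row2 ← row2 − (6)·row0  ⇒  L[2][0]=6, U row2=(0, 1, 2, 5)
  row3 ← row3 − (1)·row0  ⇒  L[3][0]=1, U row3=(0, 1, 2, 1)
Step 2: pivot at (1,1) is 1.
  row2 ← row2 − (1)·row1  ⇒  L[2][1]=1, U row2=(0, 0, 1, 1)
  row3 ← row3 − (1)·row1  ⇒  L[3][1]=1, U row3=(0, 0, 1, 4)
Step 3: pivot at (2,2) is 1.
  row3 ← row3 − (1)·row2  ⇒  L[3][2]=1, U row3=(0, 0, 0, 3)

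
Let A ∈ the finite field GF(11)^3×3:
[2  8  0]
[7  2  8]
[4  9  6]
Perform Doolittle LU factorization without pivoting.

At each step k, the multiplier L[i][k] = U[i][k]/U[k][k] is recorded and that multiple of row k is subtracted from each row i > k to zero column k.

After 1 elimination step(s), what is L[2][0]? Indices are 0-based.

[col 0] pivot 2
  R1 -= 9*R0 → (0, 7, 8)  (L[1][0] := 9)
  R2 -= 2*R0 → (0, 4, 6)  (L[2][0] := 2)

L[2][0] = 2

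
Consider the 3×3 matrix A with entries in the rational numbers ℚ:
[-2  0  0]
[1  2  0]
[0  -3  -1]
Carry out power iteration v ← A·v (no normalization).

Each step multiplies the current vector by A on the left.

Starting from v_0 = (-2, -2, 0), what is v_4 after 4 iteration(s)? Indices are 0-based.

v_4 = (-32, -32, 60)

v_0 = (-2, -2, 0).
v_1 = A·v_0 = (4, -6, 6).
v_2 = A·v_1 = (-8, -8, 12).
v_3 = A·v_2 = (16, -24, 12).
v_4 = A·v_3 = (-32, -32, 60).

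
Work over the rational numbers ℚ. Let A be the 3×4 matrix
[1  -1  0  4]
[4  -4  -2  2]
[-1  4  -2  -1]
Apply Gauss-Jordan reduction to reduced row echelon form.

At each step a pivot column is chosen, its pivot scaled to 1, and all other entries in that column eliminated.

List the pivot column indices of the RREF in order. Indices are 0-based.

step 1: normalize row 0 (÷1) = (1, -1, 0, 4)
  row 1: subtract 4×row0 = (0, 0, -2, -14)
  row 2: subtract -1×row0 = (0, 3, -2, 3)
step 2: exchange rows 1,2
step 2: normalize row 1 (÷3) = (0, 1, -2/3, 1)
  row 0: subtract -1×row1 = (1, 0, -2/3, 5)
step 3: normalize row 2 (÷-2) = (0, 0, 1, 7)
  row 0: subtract -2/3×row2 = (1, 0, 0, 29/3)
  row 1: subtract -2/3×row2 = (0, 1, 0, 17/3)

pivot columns: 0, 1, 2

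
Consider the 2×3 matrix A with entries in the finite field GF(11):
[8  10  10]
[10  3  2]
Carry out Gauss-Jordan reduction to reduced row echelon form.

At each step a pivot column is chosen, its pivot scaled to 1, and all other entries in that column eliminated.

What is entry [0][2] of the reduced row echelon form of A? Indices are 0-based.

M[0][2] = 10

[1] R0 /= 8  ⇒  (1, 4, 4)
     R1 -= 10·R0  ⇒  (0, 7, 6)
[2] R1 /= 7  ⇒  (0, 1, 4)
     R0 -= 4·R1  ⇒  (1, 0, 10)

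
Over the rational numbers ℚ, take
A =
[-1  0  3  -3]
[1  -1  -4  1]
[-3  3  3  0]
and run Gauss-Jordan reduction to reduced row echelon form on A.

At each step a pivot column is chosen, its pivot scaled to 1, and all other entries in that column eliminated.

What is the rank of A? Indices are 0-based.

rank = 3

step 1: normalize row 0 (÷-1) = (1, 0, -3, 3)
  row 1: subtract 1×row0 = (0, -1, -1, -2)
  row 2: subtract -3×row0 = (0, 3, -6, 9)
step 2: normalize row 1 (÷-1) = (0, 1, 1, 2)
  row 2: subtract 3×row1 = (0, 0, -9, 3)
step 3: normalize row 2 (÷-9) = (0, 0, 1, -1/3)
  row 0: subtract -3×row2 = (1, 0, 0, 2)
  row 1: subtract 1×row2 = (0, 1, 0, 7/3)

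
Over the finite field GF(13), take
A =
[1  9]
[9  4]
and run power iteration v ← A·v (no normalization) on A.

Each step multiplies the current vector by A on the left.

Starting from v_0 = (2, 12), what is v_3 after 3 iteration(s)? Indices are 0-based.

v_0 = (2, 12).
v_1 = A·v_0 = (6, 1).
v_2 = A·v_1 = (2, 6).
v_3 = A·v_2 = (4, 3).

v_3 = (4, 3)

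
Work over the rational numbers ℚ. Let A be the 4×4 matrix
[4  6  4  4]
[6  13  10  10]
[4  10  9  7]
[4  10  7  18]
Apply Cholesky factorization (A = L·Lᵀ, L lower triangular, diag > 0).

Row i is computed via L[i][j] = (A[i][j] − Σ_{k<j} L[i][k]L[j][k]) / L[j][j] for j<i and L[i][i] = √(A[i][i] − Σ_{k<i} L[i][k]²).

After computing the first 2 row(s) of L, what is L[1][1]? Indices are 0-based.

Step 1: L[0][0] = √(4) = 2.
  L[1][0] = (6) / L[0][0] = 3.
Step 2: L[1][1] = √(4) = 2.

L[1][1] = 2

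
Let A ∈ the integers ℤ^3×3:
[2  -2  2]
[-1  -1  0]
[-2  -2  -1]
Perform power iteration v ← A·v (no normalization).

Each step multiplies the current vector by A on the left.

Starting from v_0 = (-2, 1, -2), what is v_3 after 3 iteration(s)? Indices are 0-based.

v_0 = (-2, 1, -2).
v_1 = A·v_0 = (-10, 1, 4).
v_2 = A·v_1 = (-14, 9, 14).
v_3 = A·v_2 = (-18, 5, -4).

v_3 = (-18, 5, -4)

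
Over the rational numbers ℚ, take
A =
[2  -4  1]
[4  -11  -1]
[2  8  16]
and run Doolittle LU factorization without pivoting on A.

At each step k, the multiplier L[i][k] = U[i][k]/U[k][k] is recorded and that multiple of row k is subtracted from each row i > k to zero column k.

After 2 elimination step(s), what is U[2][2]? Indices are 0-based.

U[2][2] = 3

[col 0] pivot 2
  R1 -= 2*R0 → (0, -3, -3)  (L[1][0] := 2)
  R2 -= 1*R0 → (0, 12, 15)  (L[2][0] := 1)
[col 1] pivot -3
  R2 -= -4*R1 → (0, 0, 3)  (L[2][1] := -4)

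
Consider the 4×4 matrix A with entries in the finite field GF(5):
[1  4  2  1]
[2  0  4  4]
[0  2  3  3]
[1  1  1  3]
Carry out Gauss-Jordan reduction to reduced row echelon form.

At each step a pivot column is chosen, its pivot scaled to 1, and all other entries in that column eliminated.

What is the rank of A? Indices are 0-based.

step 1: normalize row 0 (÷1) = (1, 4, 2, 1)
  row 1: subtract 2×row0 = (0, 2, 0, 2)
  row 3: subtract 1×row0 = (0, 2, 4, 2)
step 2: normalize row 1 (÷2) = (0, 1, 0, 1)
  row 0: subtract 4×row1 = (1, 0, 2, 2)
  row 2: subtract 2×row1 = (0, 0, 3, 1)
  row 3: subtract 2×row1 = (0, 0, 4, 0)
step 3: normalize row 2 (÷3) = (0, 0, 1, 2)
  row 0: subtract 2×row2 = (1, 0, 0, 3)
  row 3: subtract 4×row2 = (0, 0, 0, 2)
step 4: normalize row 3 (÷2) = (0, 0, 0, 1)
  row 0: subtract 3×row3 = (1, 0, 0, 0)
  row 1: subtract 1×row3 = (0, 1, 0, 0)
  row 2: subtract 2×row3 = (0, 0, 1, 0)

rank = 4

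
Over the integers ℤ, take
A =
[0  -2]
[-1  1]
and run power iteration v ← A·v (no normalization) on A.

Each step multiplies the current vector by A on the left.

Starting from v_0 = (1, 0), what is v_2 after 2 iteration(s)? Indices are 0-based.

v_0 = (1, 0).
v_1 = A·v_0 = (0, -1).
v_2 = A·v_1 = (2, -1).

v_2 = (2, -1)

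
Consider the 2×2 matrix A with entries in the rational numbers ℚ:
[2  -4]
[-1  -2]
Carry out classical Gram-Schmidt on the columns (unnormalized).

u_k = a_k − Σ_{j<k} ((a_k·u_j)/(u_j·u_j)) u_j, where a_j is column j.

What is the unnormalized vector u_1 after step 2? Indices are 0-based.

Step 1: u_0 = a_0 = (2, -1).
Step 2: u_1 = a_1 − (-6/5)·u_0 = (-8/5, -16/5).

u_1 = (-8/5, -16/5)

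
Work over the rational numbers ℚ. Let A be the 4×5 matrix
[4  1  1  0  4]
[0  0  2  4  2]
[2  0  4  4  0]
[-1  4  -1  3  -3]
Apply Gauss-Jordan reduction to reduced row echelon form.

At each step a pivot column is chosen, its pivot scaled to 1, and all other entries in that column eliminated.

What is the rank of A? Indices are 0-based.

rank = 4

pivot(0,0)=4: scale R0 → (1, 1/4, 1/4, 0, 1)
  clear (2,0): R2 −= (2)R0 → (0, -1/2, 7/2, 4, -2)
  clear (3,0): R3 −= (-1)R0 → (0, 17/4, -3/4, 3, -2)
pivot(1,1): swap R1↔R2
pivot(1,1)=-1/2: scale R1 → (0, 1, -7, -8, 4)
  clear (0,1): R0 −= (1/4)R1 → (1, 0, 2, 2, 0)
  clear (3,1): R3 −= (17/4)R1 → (0, 0, 29, 37, -19)
pivot(2,2)=2: scale R2 → (0, 0, 1, 2, 1)
  clear (0,2): R0 −= (2)R2 → (1, 0, 0, -2, -2)
  clear (1,2): R1 −= (-7)R2 → (0, 1, 0, 6, 11)
  clear (3,2): R3 −= (29)R2 → (0, 0, 0, -21, -48)
pivot(3,3)=-21: scale R3 → (0, 0, 0, 1, 16/7)
  clear (0,3): R0 −= (-2)R3 → (1, 0, 0, 0, 18/7)
  clear (1,3): R1 −= (6)R3 → (0, 1, 0, 0, -19/7)
  clear (2,3): R2 −= (2)R3 → (0, 0, 1, 0, -25/7)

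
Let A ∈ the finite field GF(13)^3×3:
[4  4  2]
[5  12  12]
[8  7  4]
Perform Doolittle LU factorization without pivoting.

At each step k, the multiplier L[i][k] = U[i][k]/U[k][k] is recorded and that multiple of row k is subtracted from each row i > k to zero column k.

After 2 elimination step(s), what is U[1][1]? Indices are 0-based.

Step 1: pivot at (0,0) is 4.
  row1 ← row1 − (11)·row0  ⇒  L[1][0]=11, U row1=(0, 7, 3)
  row2 ← row2 − (2)·row0  ⇒  L[2][0]=2, U row2=(0, 12, 0)
Step 2: pivot at (1,1) is 7.
  row2 ← row2 − (11)·row1  ⇒  L[2][1]=11, U row2=(0, 0, 6)

U[1][1] = 7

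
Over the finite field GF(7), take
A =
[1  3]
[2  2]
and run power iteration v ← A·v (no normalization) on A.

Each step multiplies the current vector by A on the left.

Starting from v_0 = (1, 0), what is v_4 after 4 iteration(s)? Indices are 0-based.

v_4 = (5, 4)

v_0 = (1, 0).
v_1 = A·v_0 = (1, 2).
v_2 = A·v_1 = (0, 6).
v_3 = A·v_2 = (4, 5).
v_4 = A·v_3 = (5, 4).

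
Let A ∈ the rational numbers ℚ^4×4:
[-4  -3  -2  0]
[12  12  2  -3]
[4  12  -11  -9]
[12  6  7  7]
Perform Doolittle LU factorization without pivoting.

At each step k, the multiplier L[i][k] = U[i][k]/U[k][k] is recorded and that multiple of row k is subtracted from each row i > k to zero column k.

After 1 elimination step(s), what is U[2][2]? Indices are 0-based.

U[2][2] = -13

k=0: U[0][0]=-4
  eliminate (1,0): mult=-3, new row 1: (0, 3, -4, -3); set L[1][0]=-3
  eliminate (2,0): mult=-1, new row 2: (0, 9, -13, -9); set L[2][0]=-1
  eliminate (3,0): mult=-3, new row 3: (0, -3, 1, 7); set L[3][0]=-3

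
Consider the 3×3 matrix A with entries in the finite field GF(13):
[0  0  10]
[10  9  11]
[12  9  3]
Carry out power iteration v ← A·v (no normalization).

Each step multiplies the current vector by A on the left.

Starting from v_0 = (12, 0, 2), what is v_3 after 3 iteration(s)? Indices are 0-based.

v_0 = (12, 0, 2).
v_1 = A·v_0 = (7, 12, 7).
v_2 = A·v_1 = (5, 8, 5).
v_3 = A·v_2 = (11, 8, 4).

v_3 = (11, 8, 4)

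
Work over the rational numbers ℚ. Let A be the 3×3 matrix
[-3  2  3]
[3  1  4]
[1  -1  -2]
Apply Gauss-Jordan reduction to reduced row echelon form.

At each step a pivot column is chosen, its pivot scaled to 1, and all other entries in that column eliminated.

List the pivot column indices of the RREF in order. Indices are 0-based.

step 1: normalize row 0 (÷-3) = (1, -2/3, -1)
  row 1: subtract 3×row0 = (0, 3, 7)
  row 2: subtract 1×row0 = (0, -1/3, -1)
step 2: normalize row 1 (÷3) = (0, 1, 7/3)
  row 0: subtract -2/3×row1 = (1, 0, 5/9)
  row 2: subtract -1/3×row1 = (0, 0, -2/9)
step 3: normalize row 2 (÷-2/9) = (0, 0, 1)
  row 0: subtract 5/9×row2 = (1, 0, 0)
  row 1: subtract 7/3×row2 = (0, 1, 0)

pivot columns: 0, 1, 2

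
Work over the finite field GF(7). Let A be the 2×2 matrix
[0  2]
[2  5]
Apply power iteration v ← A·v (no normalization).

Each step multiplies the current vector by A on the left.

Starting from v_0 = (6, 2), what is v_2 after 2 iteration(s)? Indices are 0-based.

v_2 = (2, 6)

v_0 = (6, 2).
v_1 = A·v_0 = (4, 1).
v_2 = A·v_1 = (2, 6).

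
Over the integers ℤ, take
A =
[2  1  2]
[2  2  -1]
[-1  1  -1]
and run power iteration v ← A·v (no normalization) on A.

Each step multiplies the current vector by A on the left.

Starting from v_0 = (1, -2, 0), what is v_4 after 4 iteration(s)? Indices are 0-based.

v_4 = (-37, -74, -10)

v_0 = (1, -2, 0).
v_1 = A·v_0 = (0, -2, -3).
v_2 = A·v_1 = (-8, -1, 1).
v_3 = A·v_2 = (-15, -19, 6).
v_4 = A·v_3 = (-37, -74, -10).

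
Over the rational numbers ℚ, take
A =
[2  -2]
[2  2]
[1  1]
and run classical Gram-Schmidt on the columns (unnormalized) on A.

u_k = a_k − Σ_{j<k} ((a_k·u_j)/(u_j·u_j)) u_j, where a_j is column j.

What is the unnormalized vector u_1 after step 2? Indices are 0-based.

Step 1: u_0 = a_0 = (2, 2, 1).
Step 2: u_1 = a_1 − (1/9)·u_0 = (-20/9, 16/9, 8/9).

u_1 = (-20/9, 16/9, 8/9)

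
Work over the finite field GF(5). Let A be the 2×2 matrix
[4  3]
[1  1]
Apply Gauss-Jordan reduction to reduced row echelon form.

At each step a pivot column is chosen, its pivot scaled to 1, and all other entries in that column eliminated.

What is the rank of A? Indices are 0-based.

rank = 2

[1] R0 /= 4  ⇒  (1, 2)
     R1 -= 1·R0  ⇒  (0, 4)
[2] R1 /= 4  ⇒  (0, 1)
     R0 -= 2·R1  ⇒  (1, 0)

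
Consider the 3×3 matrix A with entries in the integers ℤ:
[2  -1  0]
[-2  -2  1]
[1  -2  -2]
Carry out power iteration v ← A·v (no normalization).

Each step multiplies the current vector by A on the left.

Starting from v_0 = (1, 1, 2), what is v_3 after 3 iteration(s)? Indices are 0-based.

v_3 = (11, 13, -20)

v_0 = (1, 1, 2).
v_1 = A·v_0 = (1, -2, -5).
v_2 = A·v_1 = (4, -3, 15).
v_3 = A·v_2 = (11, 13, -20).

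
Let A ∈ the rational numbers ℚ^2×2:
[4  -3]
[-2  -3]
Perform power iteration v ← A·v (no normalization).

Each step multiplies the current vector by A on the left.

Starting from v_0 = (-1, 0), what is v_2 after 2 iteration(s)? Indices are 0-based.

v_2 = (-22, 2)

v_0 = (-1, 0).
v_1 = A·v_0 = (-4, 2).
v_2 = A·v_1 = (-22, 2).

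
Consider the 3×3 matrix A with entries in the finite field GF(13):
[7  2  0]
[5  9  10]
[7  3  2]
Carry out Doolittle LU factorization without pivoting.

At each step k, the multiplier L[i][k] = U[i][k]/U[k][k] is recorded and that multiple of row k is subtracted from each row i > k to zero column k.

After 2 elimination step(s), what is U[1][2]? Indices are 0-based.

Step 1: pivot at (0,0) is 7.
  row1 ← row1 − (10)·row0  ⇒  L[1][0]=10, U row1=(0, 2, 10)
  row2 ← row2 − (1)·row0  ⇒  L[2][0]=1, U row2=(0, 1, 2)
Step 2: pivot at (1,1) is 2.
  row2 ← row2 − (7)·row1  ⇒  L[2][1]=7, U row2=(0, 0, 10)

U[1][2] = 10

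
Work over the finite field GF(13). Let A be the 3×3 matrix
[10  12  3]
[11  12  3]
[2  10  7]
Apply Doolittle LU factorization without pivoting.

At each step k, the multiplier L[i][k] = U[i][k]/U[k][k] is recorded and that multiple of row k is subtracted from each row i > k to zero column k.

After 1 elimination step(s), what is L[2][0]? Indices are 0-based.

[col 0] pivot 10
  R1 -= 5*R0 → (0, 4, 1)  (L[1][0] := 5)
  R2 -= 8*R0 → (0, 5, 9)  (L[2][0] := 8)

L[2][0] = 8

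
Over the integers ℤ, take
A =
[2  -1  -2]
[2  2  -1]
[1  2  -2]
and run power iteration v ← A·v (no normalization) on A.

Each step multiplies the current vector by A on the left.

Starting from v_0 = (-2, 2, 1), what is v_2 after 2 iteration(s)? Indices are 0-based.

v_2 = (-15, -18, -10)

v_0 = (-2, 2, 1).
v_1 = A·v_0 = (-8, -1, 0).
v_2 = A·v_1 = (-15, -18, -10).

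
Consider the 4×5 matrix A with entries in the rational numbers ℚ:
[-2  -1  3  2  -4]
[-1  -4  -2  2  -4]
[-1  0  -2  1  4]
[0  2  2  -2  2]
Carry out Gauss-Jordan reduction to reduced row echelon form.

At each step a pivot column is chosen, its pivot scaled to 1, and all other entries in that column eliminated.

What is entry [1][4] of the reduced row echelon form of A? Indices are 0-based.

M[1][4] = 37/20

[1] R0 /= -2  ⇒  (1, 1/2, -3/2, -1, 2)
     R1 -= -1·R0  ⇒  (0, -7/2, -7/2, 1, -2)
     R2 -= -1·R0  ⇒  (0, 1/2, -7/2, 0, 6)
[2] R1 /= -7/2  ⇒  (0, 1, 1, -2/7, 4/7)
     R0 -= 1/2·R1  ⇒  (1, 0, -2, -6/7, 12/7)
     R2 -= 1/2·R1  ⇒  (0, 0, -4, 1/7, 40/7)
     R3 -= 2·R1  ⇒  (0, 0, 0, -10/7, 6/7)
[3] R2 /= -4  ⇒  (0, 0, 1, -1/28, -10/7)
     R0 -= -2·R2  ⇒  (1, 0, 0, -13/14, -8/7)
     R1 -= 1·R2  ⇒  (0, 1, 0, -1/4, 2)
[4] R3 /= -10/7  ⇒  (0, 0, 0, 1, -3/5)
     R0 -= -13/14·R3  ⇒  (1, 0, 0, 0, -17/10)
     R1 -= -1/4·R3  ⇒  (0, 1, 0, 0, 37/20)
     R2 -= -1/28·R3  ⇒  (0, 0, 1, 0, -29/20)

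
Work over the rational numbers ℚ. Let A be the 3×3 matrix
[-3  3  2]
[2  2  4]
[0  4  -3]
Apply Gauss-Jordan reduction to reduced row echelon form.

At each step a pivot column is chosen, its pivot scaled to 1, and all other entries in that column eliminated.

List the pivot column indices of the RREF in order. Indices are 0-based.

pivot(0,0)=-3: scale R0 → (1, -1, -2/3)
  clear (1,0): R1 −= (2)R0 → (0, 4, 16/3)
pivot(1,1)=4: scale R1 → (0, 1, 4/3)
  clear (0,1): R0 −= (-1)R1 → (1, 0, 2/3)
  clear (2,1): R2 −= (4)R1 → (0, 0, -25/3)
pivot(2,2)=-25/3: scale R2 → (0, 0, 1)
  clear (0,2): R0 −= (2/3)R2 → (1, 0, 0)
  clear (1,2): R1 −= (4/3)R2 → (0, 1, 0)

pivot columns: 0, 1, 2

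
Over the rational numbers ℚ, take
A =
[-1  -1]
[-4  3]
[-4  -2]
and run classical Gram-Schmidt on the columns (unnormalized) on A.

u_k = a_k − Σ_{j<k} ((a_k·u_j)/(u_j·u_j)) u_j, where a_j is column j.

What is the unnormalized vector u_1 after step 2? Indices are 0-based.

u_1 = (-12/11, 29/11, -26/11)

Step 1: u_0 = a_0 = (-1, -4, -4).
Step 2: u_1 = a_1 − (-1/11)·u_0 = (-12/11, 29/11, -26/11).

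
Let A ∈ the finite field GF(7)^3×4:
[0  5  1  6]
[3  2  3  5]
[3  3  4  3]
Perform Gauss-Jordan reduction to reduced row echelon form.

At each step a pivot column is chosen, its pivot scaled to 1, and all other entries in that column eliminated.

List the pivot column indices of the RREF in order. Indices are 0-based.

[1] R0 <-> R1
[1] R0 /= 3  ⇒  (1, 3, 1, 4)
     R2 -= 3·R0  ⇒  (0, 1, 1, 5)
[2] R1 /= 5  ⇒  (0, 1, 3, 4)
     R0 -= 3·R1  ⇒  (1, 0, 6, 6)
     R2 -= 1·R1  ⇒  (0, 0, 5, 1)
[3] R2 /= 5  ⇒  (0, 0, 1, 3)
     R0 -= 6·R2  ⇒  (1, 0, 0, 2)
     R1 -= 3·R2  ⇒  (0, 1, 0, 2)

pivot columns: 0, 1, 2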